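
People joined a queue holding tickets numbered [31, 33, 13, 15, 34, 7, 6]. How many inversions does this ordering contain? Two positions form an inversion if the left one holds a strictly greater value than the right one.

There are 15 inversions.

Sweep left to right; for each value list the smaller values that follow it:
31: 4
33: 4
13: 2
15: 2
34: 2
7: 1
6: 0
Sum: 4 + 4 + 2 + 2 + 2 + 1 + 0 = 15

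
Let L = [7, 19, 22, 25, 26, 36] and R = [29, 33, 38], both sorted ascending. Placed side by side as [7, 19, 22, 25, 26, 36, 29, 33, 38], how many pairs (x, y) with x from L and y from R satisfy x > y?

For each element r of the right run, count left-run elements greater than r:
r = 29: 36 → 1
r = 33: 36 → 1
r = 38: none → 0
Cross-inversions: 1 + 1 + 0 = 2

Split inversions: 2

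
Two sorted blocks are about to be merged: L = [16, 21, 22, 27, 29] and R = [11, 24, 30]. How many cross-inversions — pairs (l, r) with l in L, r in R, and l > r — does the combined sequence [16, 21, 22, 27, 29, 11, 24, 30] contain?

Count, for every r in R, how many entries of L exceed r:
r = 11: 16, 21, 22, 27, 29 → 5
r = 24: 27, 29 → 2
r = 30: none → 0
Cross-inversions: 5 + 2 + 0 = 7

7 split inversions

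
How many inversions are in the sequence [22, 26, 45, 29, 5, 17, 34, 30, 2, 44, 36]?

Count, for each position, how many later elements it exceeds:
22 → 5, 17, 2 → 3
26 → 5, 17, 2 → 3
45 → 29, 5, 17, 34, 30, 2, 44, 36 → 8
29 → 5, 17, 2 → 3
5 → 2 → 1
17 → 2 → 1
34 → 30, 2 → 2
30 → 2 → 1
2 → none → 0
44 → 36 → 1
36 → none → 0
Sum: 3 + 3 + 8 + 3 + 1 + 1 + 2 + 1 + 0 + 1 + 0 = 23

Out-of-order pairs: 23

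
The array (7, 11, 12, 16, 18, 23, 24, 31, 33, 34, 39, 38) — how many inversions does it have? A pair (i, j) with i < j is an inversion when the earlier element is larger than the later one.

For each element, count later entries that are smaller:
7 → none → 0
11 → none → 0
12 → none → 0
16 → none → 0
18 → none → 0
23 → none → 0
24 → none → 0
31 → none → 0
33 → none → 0
34 → none → 0
39 → 38 → 1
38 → none → 0
Sum: 0 + 0 + 0 + 0 + 0 + 0 + 0 + 0 + 0 + 0 + 1 + 0 = 1

1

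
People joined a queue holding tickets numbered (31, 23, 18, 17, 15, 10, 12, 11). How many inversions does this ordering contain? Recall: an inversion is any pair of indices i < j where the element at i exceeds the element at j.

For each element, count later entries that are smaller:
31 → 23, 18, 17, 15, 10, 12, 11 → 7
23 → 18, 17, 15, 10, 12, 11 → 6
18 → 17, 15, 10, 12, 11 → 5
17 → 15, 10, 12, 11 → 4
15 → 10, 12, 11 → 3
10 → none → 0
12 → 11 → 1
11 → none → 0
Sum: 7 + 6 + 5 + 4 + 3 + 0 + 1 + 0 = 26

26 inversions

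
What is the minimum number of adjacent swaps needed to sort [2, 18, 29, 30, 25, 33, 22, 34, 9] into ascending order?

Minimum adjacent swaps = number of inversions (each swap of adjacent out-of-order elements removes one inversion and no swap can remove more).
Count inversions — for each element, later elements that are smaller:
2: none → 0
18: 9 → 1
29: 25, 22, 9 → 3
30: 25, 22, 9 → 3
25: 22, 9 → 2
33: 22, 9 → 2
22: 9 → 1
34: 9 → 1
9: none → 0
Total inversions: 0 + 1 + 3 + 3 + 2 + 2 + 1 + 1 + 0 = 13

Adjacent swaps: 13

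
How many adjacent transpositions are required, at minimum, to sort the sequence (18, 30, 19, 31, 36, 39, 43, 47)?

There is 1 adjacent swap.

Each adjacent swap fixes exactly one inversion, so the minimum swap count equals the number of inversions.
Count inversions — for each element, later elements that are smaller:
18: none → 0
30: 19 → 1
19: none → 0
31: none → 0
36: none → 0
39: none → 0
43: none → 0
47: none → 0
Total inversions: 0 + 1 + 0 + 0 + 0 + 0 + 0 + 0 = 1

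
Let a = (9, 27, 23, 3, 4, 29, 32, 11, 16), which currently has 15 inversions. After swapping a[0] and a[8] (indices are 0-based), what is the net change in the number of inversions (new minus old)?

+3

Positions 0 and 8 hold 9 and 16; after swapping, the array is [16, 27, 23, 3, 4, 29, 32, 11, 9].
For each element, count later entries that are smaller:
16 → 3, 4, 11, 9 → 4
27 → 23, 3, 4, 11, 9 → 5
23 → 3, 4, 11, 9 → 4
3 → none → 0
4 → none → 0
29 → 11, 9 → 2
32 → 11, 9 → 2
11 → 9 → 1
9 → none → 0
Sum: 4 + 5 + 4 + 0 + 0 + 2 + 2 + 1 + 0 = 18
Change: 18 − 15 = +3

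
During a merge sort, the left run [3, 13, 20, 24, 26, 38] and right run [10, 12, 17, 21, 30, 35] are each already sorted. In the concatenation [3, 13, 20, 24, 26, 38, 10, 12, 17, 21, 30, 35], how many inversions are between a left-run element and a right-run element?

19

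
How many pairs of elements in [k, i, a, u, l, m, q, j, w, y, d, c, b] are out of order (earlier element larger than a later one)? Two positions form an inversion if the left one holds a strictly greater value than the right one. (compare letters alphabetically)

Element-by-element contributions:
k: 6
i: 4
a: 0
u: 7
l: 4
m: 4
q: 4
j: 3
w: 3
y: 3
d: 2
c: 1
b: 0
Sum: 6 + 4 + 0 + 7 + 4 + 4 + 4 + 3 + 3 + 3 + 2 + 1 + 0 = 41

Out-of-order pairs: 41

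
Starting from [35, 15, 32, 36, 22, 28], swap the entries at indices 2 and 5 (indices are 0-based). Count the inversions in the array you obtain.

7 inversions

Positions 2 and 5 hold 32 and 28; after swapping, the array is [35, 15, 28, 36, 22, 32].
Sweep left to right; for each value list the smaller values that follow it:
35 → 15, 28, 22, 32 → 4
15 → none → 0
28 → 22 → 1
36 → 22, 32 → 2
22 → none → 0
32 → none → 0
Sum: 4 + 0 + 1 + 2 + 0 + 0 = 7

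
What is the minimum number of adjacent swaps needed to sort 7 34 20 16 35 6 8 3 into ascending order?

Minimum adjacent swaps = number of inversions (each swap of adjacent out-of-order elements removes one inversion and no swap can remove more).
Count inversions — for each element, later elements that are smaller:
7: 6, 3 → 2
34: 20, 16, 6, 8, 3 → 5
20: 16, 6, 8, 3 → 4
16: 6, 8, 3 → 3
35: 6, 8, 3 → 3
6: 3 → 1
8: 3 → 1
3: none → 0
Total inversions: 2 + 5 + 4 + 3 + 3 + 1 + 1 + 0 = 19

19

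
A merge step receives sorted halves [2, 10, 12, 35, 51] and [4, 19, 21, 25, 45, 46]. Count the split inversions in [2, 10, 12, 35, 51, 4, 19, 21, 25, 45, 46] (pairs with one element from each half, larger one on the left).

Count, for every r in R, how many entries of L exceed r:
r = 4: 10, 12, 35, 51 → 4
r = 19: 35, 51 → 2
r = 21: 35, 51 → 2
r = 25: 35, 51 → 2
r = 45: 51 → 1
r = 46: 51 → 1
Cross-inversions: 4 + 2 + 2 + 2 + 1 + 1 = 12

12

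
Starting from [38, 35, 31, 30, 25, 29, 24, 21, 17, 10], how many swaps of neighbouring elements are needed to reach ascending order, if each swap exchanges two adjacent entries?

Minimum adjacent swaps = number of inversions (each swap of adjacent out-of-order elements removes one inversion and no swap can remove more).
Count inversions — for each element, later elements that are smaller:
38: 35, 31, 30, 25, 29, 24, 21, 17, 10 → 9
35: 31, 30, 25, 29, 24, 21, 17, 10 → 8
31: 30, 25, 29, 24, 21, 17, 10 → 7
30: 25, 29, 24, 21, 17, 10 → 6
25: 24, 21, 17, 10 → 4
29: 24, 21, 17, 10 → 4
24: 21, 17, 10 → 3
21: 17, 10 → 2
17: 10 → 1
10: none → 0
Total inversions: 9 + 8 + 7 + 6 + 4 + 4 + 3 + 2 + 1 + 0 = 44

44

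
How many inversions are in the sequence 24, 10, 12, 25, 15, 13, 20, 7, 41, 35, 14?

23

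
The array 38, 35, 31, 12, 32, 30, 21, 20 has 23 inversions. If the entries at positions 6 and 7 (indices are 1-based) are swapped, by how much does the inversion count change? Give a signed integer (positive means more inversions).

-1

Positions 6 and 7 hold 30 and 21; after swapping, the array is [38, 35, 31, 12, 32, 21, 30, 20].
For each element, count later entries that are smaller:
38: 7
35: 6
31: 4
12: 0
32: 3
21: 1
30: 1
20: 0
Sum: 7 + 6 + 4 + 0 + 3 + 1 + 1 + 0 = 22
Change: 22 − 23 = -1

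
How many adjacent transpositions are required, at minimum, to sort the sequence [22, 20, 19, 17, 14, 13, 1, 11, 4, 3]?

Each adjacent swap fixes exactly one inversion, so the minimum swap count equals the number of inversions.
Count inversions — for each element, later elements that are smaller:
22: 20, 19, 17, 14, 13, 1, 11, 4, 3 → 9
20: 19, 17, 14, 13, 1, 11, 4, 3 → 8
19: 17, 14, 13, 1, 11, 4, 3 → 7
17: 14, 13, 1, 11, 4, 3 → 6
14: 13, 1, 11, 4, 3 → 5
13: 1, 11, 4, 3 → 4
1: none → 0
11: 4, 3 → 2
4: 3 → 1
3: none → 0
Total inversions: 9 + 8 + 7 + 6 + 5 + 4 + 0 + 2 + 1 + 0 = 42

42 swaps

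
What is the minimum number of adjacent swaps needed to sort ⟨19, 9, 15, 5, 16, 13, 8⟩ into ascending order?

The minimum number of adjacent swaps to sort an array equals its inversion count, since every such swap removes exactly one inversion.
Count inversions — for each element, later elements that are smaller:
19: 9, 15, 5, 16, 13, 8 → 6
9: 5, 8 → 2
15: 5, 13, 8 → 3
5: none → 0
16: 13, 8 → 2
13: 8 → 1
8: none → 0
Total inversions: 6 + 2 + 3 + 0 + 2 + 1 + 0 = 14

14 adjacent swaps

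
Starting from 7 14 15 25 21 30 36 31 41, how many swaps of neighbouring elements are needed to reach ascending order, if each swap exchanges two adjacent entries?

2

Minimum adjacent swaps = number of inversions (each swap of adjacent out-of-order elements removes one inversion and no swap can remove more).
Count inversions — for each element, later elements that are smaller:
7: none → 0
14: none → 0
15: none → 0
25: 21 → 1
21: none → 0
30: none → 0
36: 31 → 1
31: none → 0
41: none → 0
Total inversions: 0 + 0 + 0 + 1 + 0 + 0 + 1 + 0 + 0 = 2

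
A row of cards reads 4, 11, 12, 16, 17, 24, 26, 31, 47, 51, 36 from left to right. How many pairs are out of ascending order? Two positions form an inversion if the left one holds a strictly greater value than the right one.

There are 2 inversions.

Element-by-element contributions:
4: 0
11: 0
12: 0
16: 0
17: 0
24: 0
26: 0
31: 0
47: 1
51: 1
36: 0
Sum: 0 + 0 + 0 + 0 + 0 + 0 + 0 + 0 + 1 + 1 + 0 = 2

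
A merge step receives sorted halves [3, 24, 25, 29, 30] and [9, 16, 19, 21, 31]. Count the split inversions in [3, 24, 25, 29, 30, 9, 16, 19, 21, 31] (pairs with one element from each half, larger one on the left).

Take each right-half value and tally the left-half values above it:
r = 9: 24, 25, 29, 30 → 4
r = 16: 24, 25, 29, 30 → 4
r = 19: 24, 25, 29, 30 → 4
r = 21: 24, 25, 29, 30 → 4
r = 31: none → 0
Cross-inversions: 4 + 4 + 4 + 4 + 0 = 16

16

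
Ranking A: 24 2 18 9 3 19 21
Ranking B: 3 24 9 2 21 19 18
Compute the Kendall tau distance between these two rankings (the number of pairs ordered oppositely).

9

Assign each item its position (1..7) in the first ordering, then rewrite the second ordering as that position sequence:
positions: 24→1, 2→2, 18→3, 9→4, 3→5, 19→6, 21→7
second ordering as positions: [5, 1, 4, 2, 7, 6, 3]
Discordant pairs = inversions in this position sequence.
5: 1, 4, 2, 3 → 4
1: 0
4: 2, 3 → 2
2: 0
7: 6, 3 → 2
6: 3 → 1
3: 0
Total: 4 + 0 + 2 + 0 + 2 + 1 + 0 = 9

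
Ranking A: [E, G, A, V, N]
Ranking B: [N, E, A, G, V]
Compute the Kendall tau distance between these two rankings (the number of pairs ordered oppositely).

5

Assign each item its position (1..5) in the first ordering, then rewrite the second ordering as that position sequence:
positions: E→1, G→2, A→3, V→4, N→5
second ordering as positions: [5, 1, 3, 2, 4]
Discordant pairs = inversions in this position sequence.
5: 1, 3, 2, 4 → 4
1: 0
3: 2 → 1
2: 0
4: 0
Total: 4 + 0 + 1 + 0 + 0 = 5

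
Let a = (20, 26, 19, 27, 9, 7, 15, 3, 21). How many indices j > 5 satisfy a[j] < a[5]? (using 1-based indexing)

2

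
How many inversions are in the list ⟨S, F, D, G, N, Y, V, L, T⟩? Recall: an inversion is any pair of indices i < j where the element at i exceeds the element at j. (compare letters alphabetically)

For each element, count later entries that are smaller:
S: 5
F: 1
D: 0
G: 0
N: 1
Y: 3
V: 2
L: 0
T: 0
Sum: 5 + 1 + 0 + 0 + 1 + 3 + 2 + 0 + 0 = 12

12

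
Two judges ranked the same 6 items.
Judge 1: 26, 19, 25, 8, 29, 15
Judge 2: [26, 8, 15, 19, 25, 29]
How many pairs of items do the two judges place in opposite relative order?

Assign each item its position (1..6) in the first ordering, then rewrite the second ordering as that position sequence:
positions: 26→1, 19→2, 25→3, 8→4, 29→5, 15→6
second ordering as positions: [1, 4, 6, 2, 3, 5]
Discordant pairs = inversions in this position sequence.
1: 0
4: 2, 3 → 2
6: 2, 3, 5 → 3
2: 0
3: 0
5: 0
Total: 0 + 2 + 3 + 0 + 0 + 0 = 5

5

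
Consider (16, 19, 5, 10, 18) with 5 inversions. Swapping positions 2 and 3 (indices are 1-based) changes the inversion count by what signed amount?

-1

Positions 2 and 3 hold 19 and 5; after swapping, the array is [16, 5, 19, 10, 18].
Sweep left to right; for each value list the smaller values that follow it:
16 → 5, 10 → 2
5 → none → 0
19 → 10, 18 → 2
10 → none → 0
18 → none → 0
Sum: 2 + 0 + 2 + 0 + 0 = 4
Change: 4 − 5 = -1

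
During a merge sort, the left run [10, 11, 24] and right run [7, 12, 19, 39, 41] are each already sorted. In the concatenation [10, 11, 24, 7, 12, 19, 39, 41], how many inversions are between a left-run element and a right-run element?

For each element r of the right run, count left-run elements greater than r:
r = 7: 10, 11, 24 → 3
r = 12: 24 → 1
r = 19: 24 → 1
r = 39: none → 0
r = 41: none → 0
Cross-inversions: 3 + 1 + 1 + 0 + 0 = 5

5 cross-inversions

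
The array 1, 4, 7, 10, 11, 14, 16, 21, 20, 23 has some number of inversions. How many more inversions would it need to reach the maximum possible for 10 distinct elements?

Maximum inversions for 10 distinct elements is C(10, 2) = 10·9/2 = 45.
Current inversions — for each element, count later smaller elements:
1: 0
4: 0
7: 0
10: 0
11: 0
14: 0
16: 0
21: 1
20: 0
23: 0
Current total: 0 + 0 + 0 + 0 + 0 + 0 + 0 + 1 + 0 + 0 = 1
Shortfall: 45 − 1 = 44

44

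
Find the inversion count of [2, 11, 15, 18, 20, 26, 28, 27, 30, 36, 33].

Count, for each position, how many later elements it exceeds:
2: 0
11: 0
15: 0
18: 0
20: 0
26: 0
28: 1
27: 0
30: 0
36: 1
33: 0
Sum: 0 + 0 + 0 + 0 + 0 + 0 + 1 + 0 + 0 + 1 + 0 = 2

2 inversions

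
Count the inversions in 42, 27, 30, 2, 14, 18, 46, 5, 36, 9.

26 inversions

For each element, count later entries that are smaller:
42 → 27, 30, 2, 14, 18, 5, 36, 9 → 8
27 → 2, 14, 18, 5, 9 → 5
30 → 2, 14, 18, 5, 9 → 5
2 → none → 0
14 → 5, 9 → 2
18 → 5, 9 → 2
46 → 5, 36, 9 → 3
5 → none → 0
36 → 9 → 1
9 → none → 0
Sum: 8 + 5 + 5 + 0 + 2 + 2 + 3 + 0 + 1 + 0 = 26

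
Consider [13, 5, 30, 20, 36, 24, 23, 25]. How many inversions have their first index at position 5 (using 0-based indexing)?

1 such element

The element at index 5 is 24.
Elements after it: 23, 25
Those smaller than 24: 23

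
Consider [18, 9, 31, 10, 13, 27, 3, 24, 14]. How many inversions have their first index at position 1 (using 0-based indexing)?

1 such element

The element at index 1 is 9.
Elements after it: 31, 10, 13, 27, 3, 24, 14
Those smaller than 9: 3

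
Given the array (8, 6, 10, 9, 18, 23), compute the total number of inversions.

2 inversions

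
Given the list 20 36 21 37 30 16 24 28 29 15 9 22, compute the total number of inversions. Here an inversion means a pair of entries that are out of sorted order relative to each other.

42

Sweep left to right; for each value list the smaller values that follow it:
20 → 16, 15, 9 → 3
36 → 21, 30, 16, 24, 28, 29, 15, 9, 22 → 9
21 → 16, 15, 9 → 3
37 → 30, 16, 24, 28, 29, 15, 9, 22 → 8
30 → 16, 24, 28, 29, 15, 9, 22 → 7
16 → 15, 9 → 2
24 → 15, 9, 22 → 3
28 → 15, 9, 22 → 3
29 → 15, 9, 22 → 3
15 → 9 → 1
9 → none → 0
22 → none → 0
Sum: 3 + 9 + 3 + 8 + 7 + 2 + 3 + 3 + 3 + 1 + 0 + 0 = 42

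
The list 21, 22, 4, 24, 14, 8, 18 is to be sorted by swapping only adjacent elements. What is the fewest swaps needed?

There are 12 swaps.

The minimum number of adjacent swaps to sort an array equals its inversion count, since every such swap removes exactly one inversion.
Count inversions — for each element, later elements that are smaller:
21: 4, 14, 8, 18 → 4
22: 4, 14, 8, 18 → 4
4: none → 0
24: 14, 8, 18 → 3
14: 8 → 1
8: none → 0
18: none → 0
Total inversions: 4 + 4 + 0 + 3 + 1 + 0 + 0 = 12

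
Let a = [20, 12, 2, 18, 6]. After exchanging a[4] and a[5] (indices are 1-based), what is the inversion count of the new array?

Positions 4 and 5 hold 18 and 6; after swapping, the array is [20, 12, 2, 6, 18].
Count, for each position, how many later elements it exceeds:
20 → 12, 2, 6, 18 → 4
12 → 2, 6 → 2
2 → none → 0
6 → none → 0
18 → none → 0
Sum: 4 + 2 + 0 + 0 + 0 = 6

6 inversions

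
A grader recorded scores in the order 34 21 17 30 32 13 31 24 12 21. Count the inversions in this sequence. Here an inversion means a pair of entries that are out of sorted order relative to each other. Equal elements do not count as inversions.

29 inversions

For each element, count later entries that are smaller:
34 → 21, 17, 30, 32, 13, 31, 24, 12, 21 → 9
21 → 17, 13, 12 → 3
17 → 13, 12 → 2
30 → 13, 24, 12, 21 → 4
32 → 13, 31, 24, 12, 21 → 5
13 → 12 → 1
31 → 24, 12, 21 → 3
24 → 12, 21 → 2
12 → none → 0
21 → none → 0
Sum: 9 + 3 + 2 + 4 + 5 + 1 + 3 + 2 + 0 + 0 = 29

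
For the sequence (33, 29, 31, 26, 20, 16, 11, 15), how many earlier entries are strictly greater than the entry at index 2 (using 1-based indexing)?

The element at index 2 is 29.
Elements before it: 33
Those larger than 29: 33

1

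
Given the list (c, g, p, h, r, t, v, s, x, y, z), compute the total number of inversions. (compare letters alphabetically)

Out-of-order pairs: 3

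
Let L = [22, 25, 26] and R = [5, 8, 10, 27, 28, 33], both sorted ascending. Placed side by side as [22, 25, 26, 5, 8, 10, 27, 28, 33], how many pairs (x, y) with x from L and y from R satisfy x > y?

Count, for every r in R, how many entries of L exceed r:
r = 5: 22, 25, 26 → 3
r = 8: 22, 25, 26 → 3
r = 10: 22, 25, 26 → 3
r = 27: none → 0
r = 28: none → 0
r = 33: none → 0
Cross-inversions: 3 + 3 + 3 + 0 + 0 + 0 = 9

9 cross-inversions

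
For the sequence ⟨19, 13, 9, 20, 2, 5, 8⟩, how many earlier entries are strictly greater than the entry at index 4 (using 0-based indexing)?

The element at index 4 is 2.
Elements before it: 19, 13, 9, 20
Those larger than 2: 19, 13, 9, 20

4 such elements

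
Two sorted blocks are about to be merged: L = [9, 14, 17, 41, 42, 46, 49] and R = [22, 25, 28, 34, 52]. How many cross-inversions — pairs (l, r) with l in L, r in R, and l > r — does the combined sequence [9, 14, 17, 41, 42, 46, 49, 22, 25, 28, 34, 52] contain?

Count, for every r in R, how many entries of L exceed r:
r = 22: 41, 42, 46, 49 → 4
r = 25: 41, 42, 46, 49 → 4
r = 28: 41, 42, 46, 49 → 4
r = 34: 41, 42, 46, 49 → 4
r = 52: none → 0
Cross-inversions: 4 + 4 + 4 + 4 + 0 = 16

16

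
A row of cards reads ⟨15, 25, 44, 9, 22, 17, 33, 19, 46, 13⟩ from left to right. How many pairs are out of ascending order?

Sweep left to right; for each value list the smaller values that follow it:
15: 2
25: 5
44: 6
9: 0
22: 3
17: 1
33: 2
19: 1
46: 1
13: 0
Sum: 2 + 5 + 6 + 0 + 3 + 1 + 2 + 1 + 1 + 0 = 21

21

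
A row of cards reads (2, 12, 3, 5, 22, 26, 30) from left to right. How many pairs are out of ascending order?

Inversion pairs (indices are 1-based):
(2,3): 12 > 3
(2,4): 12 > 5
That's 2 pairs.

2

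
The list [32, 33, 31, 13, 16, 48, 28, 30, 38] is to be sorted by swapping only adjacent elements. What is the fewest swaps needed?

There are 17 swaps.

Each adjacent swap fixes exactly one inversion, so the minimum swap count equals the number of inversions.
Count inversions — for each element, later elements that are smaller:
32: 31, 13, 16, 28, 30 → 5
33: 31, 13, 16, 28, 30 → 5
31: 13, 16, 28, 30 → 4
13: none → 0
16: none → 0
48: 28, 30, 38 → 3
28: none → 0
30: none → 0
38: none → 0
Total inversions: 5 + 5 + 4 + 0 + 0 + 3 + 0 + 0 + 0 = 17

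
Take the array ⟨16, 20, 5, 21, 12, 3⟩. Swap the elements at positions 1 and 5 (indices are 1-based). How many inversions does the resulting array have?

Positions 1 and 5 hold 16 and 12; after swapping, the array is [12, 20, 5, 21, 16, 3].
Element-by-element contributions:
12: 2
20: 3
5: 1
21: 2
16: 1
3: 0
Sum: 2 + 3 + 1 + 2 + 1 + 0 = 9

9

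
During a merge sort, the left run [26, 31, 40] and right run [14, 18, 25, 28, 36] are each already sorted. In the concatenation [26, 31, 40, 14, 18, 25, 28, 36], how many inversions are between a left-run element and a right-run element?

Split inversions: 12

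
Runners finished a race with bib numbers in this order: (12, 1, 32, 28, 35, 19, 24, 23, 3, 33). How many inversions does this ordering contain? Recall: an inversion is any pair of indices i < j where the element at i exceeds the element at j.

Inversions: 20

Element-by-element contributions:
12: 2
1: 0
32: 5
28: 4
35: 5
19: 1
24: 2
23: 1
3: 0
33: 0
Sum: 2 + 0 + 5 + 4 + 5 + 1 + 2 + 1 + 0 + 0 = 20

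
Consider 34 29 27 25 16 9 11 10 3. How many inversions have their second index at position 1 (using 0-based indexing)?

The element at index 1 is 29.
Elements before it: 34
Those larger than 29: 34

1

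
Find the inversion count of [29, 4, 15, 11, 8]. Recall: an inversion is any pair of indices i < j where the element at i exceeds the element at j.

There are 7 out-of-order pairs.

Inversion pairs (indices are 1-based):
(1,2): 29 > 4
(1,3): 29 > 15
(1,4): 29 > 11
(1,5): 29 > 8
(3,4): 15 > 11
(3,5): 15 > 8
(4,5): 11 > 8
That's 7 pairs.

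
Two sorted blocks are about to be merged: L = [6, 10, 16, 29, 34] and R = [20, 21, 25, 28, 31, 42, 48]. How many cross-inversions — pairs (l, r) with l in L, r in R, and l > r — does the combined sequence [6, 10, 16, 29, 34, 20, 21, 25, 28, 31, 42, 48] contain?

Count, for every r in R, how many entries of L exceed r:
r = 20: 29, 34 → 2
r = 21: 29, 34 → 2
r = 25: 29, 34 → 2
r = 28: 29, 34 → 2
r = 31: 34 → 1
r = 42: none → 0
r = 48: none → 0
Cross-inversions: 2 + 2 + 2 + 2 + 1 + 0 + 0 = 9

Split inversions: 9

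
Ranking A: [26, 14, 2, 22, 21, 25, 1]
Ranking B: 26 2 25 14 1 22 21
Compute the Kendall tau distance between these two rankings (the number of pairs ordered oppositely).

Assign each item its position (1..7) in the first ordering, then rewrite the second ordering as that position sequence:
positions: 26→1, 14→2, 2→3, 22→4, 21→5, 25→6, 1→7
second ordering as positions: [1, 3, 6, 2, 7, 4, 5]
Discordant pairs = inversions in this position sequence.
1: 0
3: 2 → 1
6: 2, 4, 5 → 3
2: 0
7: 4, 5 → 2
4: 0
5: 0
Total: 0 + 1 + 3 + 0 + 2 + 0 + 0 = 6

6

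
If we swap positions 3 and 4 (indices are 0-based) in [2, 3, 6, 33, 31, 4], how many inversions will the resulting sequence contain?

Positions 3 and 4 hold 33 and 31; after swapping, the array is [2, 3, 6, 31, 33, 4].
Sweep left to right; for each value list the smaller values that follow it:
2 → none → 0
3 → none → 0
6 → 4 → 1
31 → 4 → 1
33 → 4 → 1
4 → none → 0
Sum: 0 + 0 + 1 + 1 + 1 + 0 = 3

3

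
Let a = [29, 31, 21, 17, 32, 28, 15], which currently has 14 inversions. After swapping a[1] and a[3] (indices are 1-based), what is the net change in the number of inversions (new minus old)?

-1

Positions 1 and 3 hold 29 and 21; after swapping, the array is [21, 31, 29, 17, 32, 28, 15].
Count, for each position, how many later elements it exceeds:
21: 2
31: 4
29: 3
17: 1
32: 2
28: 1
15: 0
Sum: 2 + 4 + 3 + 1 + 2 + 1 + 0 = 13
Change: 13 − 14 = -1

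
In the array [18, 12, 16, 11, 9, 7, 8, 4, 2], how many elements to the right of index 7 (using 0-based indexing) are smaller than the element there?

1

The element at index 7 is 4.
Elements after it: 2
Those smaller than 4: 2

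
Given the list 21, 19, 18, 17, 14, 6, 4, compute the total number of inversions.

Count, for each position, how many later elements it exceeds:
21: 6
19: 5
18: 4
17: 3
14: 2
6: 1
4: 0
Sum: 6 + 5 + 4 + 3 + 2 + 1 + 0 = 21

21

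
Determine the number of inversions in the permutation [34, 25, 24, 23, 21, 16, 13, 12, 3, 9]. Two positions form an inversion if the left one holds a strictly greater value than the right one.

Count, for each position, how many later elements it exceeds:
34 → 25, 24, 23, 21, 16, 13, 12, 3, 9 → 9
25 → 24, 23, 21, 16, 13, 12, 3, 9 → 8
24 → 23, 21, 16, 13, 12, 3, 9 → 7
23 → 21, 16, 13, 12, 3, 9 → 6
21 → 16, 13, 12, 3, 9 → 5
16 → 13, 12, 3, 9 → 4
13 → 12, 3, 9 → 3
12 → 3, 9 → 2
3 → none → 0
9 → none → 0
Sum: 9 + 8 + 7 + 6 + 5 + 4 + 3 + 2 + 0 + 0 = 44

44 inversions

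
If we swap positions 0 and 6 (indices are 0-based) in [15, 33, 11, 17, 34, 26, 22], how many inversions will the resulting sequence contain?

Positions 0 and 6 hold 15 and 22; after swapping, the array is [22, 33, 11, 17, 34, 26, 15].
Sweep left to right; for each value list the smaller values that follow it:
22 → 11, 17, 15 → 3
33 → 11, 17, 26, 15 → 4
11 → none → 0
17 → 15 → 1
34 → 26, 15 → 2
26 → 15 → 1
15 → none → 0
Sum: 3 + 4 + 0 + 1 + 2 + 1 + 0 = 11

Inversions: 11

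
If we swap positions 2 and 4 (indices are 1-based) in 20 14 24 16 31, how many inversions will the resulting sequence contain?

4 inversions

Positions 2 and 4 hold 14 and 16; after swapping, the array is [20, 16, 24, 14, 31].
Sweep left to right; for each value list the smaller values that follow it:
20 → 16, 14 → 2
16 → 14 → 1
24 → 14 → 1
14 → none → 0
31 → none → 0
Sum: 2 + 1 + 1 + 0 + 0 = 4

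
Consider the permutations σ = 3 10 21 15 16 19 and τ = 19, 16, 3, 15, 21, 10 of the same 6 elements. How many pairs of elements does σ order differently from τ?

Assign each item its position (1..6) in the first ordering, then rewrite the second ordering as that position sequence:
positions: 3→1, 10→2, 21→3, 15→4, 16→5, 19→6
second ordering as positions: [6, 5, 1, 4, 3, 2]
Discordant pairs = inversions in this position sequence.
6: 5, 1, 4, 3, 2 → 5
5: 1, 4, 3, 2 → 4
1: 0
4: 3, 2 → 2
3: 2 → 1
2: 0
Total: 5 + 4 + 0 + 2 + 1 + 0 = 12

12 discordant pairs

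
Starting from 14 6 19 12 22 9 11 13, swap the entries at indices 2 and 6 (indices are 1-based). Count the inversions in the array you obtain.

There are 15 inversions.

Positions 2 and 6 hold 6 and 9; after swapping, the array is [14, 9, 19, 12, 22, 6, 11, 13].
Sweep left to right; for each value list the smaller values that follow it:
14: 5
9: 1
19: 4
12: 2
22: 3
6: 0
11: 0
13: 0
Sum: 5 + 1 + 4 + 2 + 3 + 0 + 0 + 0 = 15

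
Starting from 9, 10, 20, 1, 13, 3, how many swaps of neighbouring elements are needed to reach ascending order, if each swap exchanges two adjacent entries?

The minimum number of adjacent swaps to sort an array equals its inversion count, since every such swap removes exactly one inversion.
Count inversions — for each element, later elements that are smaller:
9: 1, 3 → 2
10: 1, 3 → 2
20: 1, 13, 3 → 3
1: none → 0
13: 3 → 1
3: none → 0
Total inversions: 2 + 2 + 3 + 0 + 1 + 0 = 8

8 adjacent swaps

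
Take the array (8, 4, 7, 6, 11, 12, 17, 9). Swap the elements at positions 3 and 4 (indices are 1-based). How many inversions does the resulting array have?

There are 6 inversions.

Positions 3 and 4 hold 7 and 6; after swapping, the array is [8, 4, 6, 7, 11, 12, 17, 9].
For each element, count later entries that are smaller:
8 → 4, 6, 7 → 3
4 → none → 0
6 → none → 0
7 → none → 0
11 → 9 → 1
12 → 9 → 1
17 → 9 → 1
9 → none → 0
Sum: 3 + 0 + 0 + 0 + 1 + 1 + 1 + 0 = 6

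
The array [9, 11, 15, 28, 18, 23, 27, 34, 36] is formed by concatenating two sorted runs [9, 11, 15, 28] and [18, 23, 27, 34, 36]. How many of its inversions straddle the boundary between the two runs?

Cross-inversions: 3

Count, for every r in R, how many entries of L exceed r:
r = 18: 28 → 1
r = 23: 28 → 1
r = 27: 28 → 1
r = 34: none → 0
r = 36: none → 0
Cross-inversions: 1 + 1 + 1 + 0 + 0 = 3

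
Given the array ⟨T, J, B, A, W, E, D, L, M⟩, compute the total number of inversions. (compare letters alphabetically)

For each element, count later entries that are smaller:
T → J, B, A, E, D, L, M → 7
J → B, A, E, D → 4
B → A → 1
A → none → 0
W → E, D, L, M → 4
E → D → 1
D → none → 0
L → none → 0
M → none → 0
Sum: 7 + 4 + 1 + 0 + 4 + 1 + 0 + 0 + 0 = 17

There are 17 out-of-order pairs.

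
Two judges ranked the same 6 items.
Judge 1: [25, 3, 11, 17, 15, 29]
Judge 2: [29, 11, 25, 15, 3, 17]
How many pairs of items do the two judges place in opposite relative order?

Assign each item its position (1..6) in the first ordering, then rewrite the second ordering as that position sequence:
positions: 25→1, 3→2, 11→3, 17→4, 15→5, 29→6
second ordering as positions: [6, 3, 1, 5, 2, 4]
Discordant pairs = inversions in this position sequence.
6: 3, 1, 5, 2, 4 → 5
3: 1, 2 → 2
1: 0
5: 2, 4 → 2
2: 0
4: 0
Total: 5 + 2 + 0 + 2 + 0 + 0 = 9

There are 9 discordant pairs.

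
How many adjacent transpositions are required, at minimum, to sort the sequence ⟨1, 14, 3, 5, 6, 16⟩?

Minimum adjacent swaps = number of inversions (each swap of adjacent out-of-order elements removes one inversion and no swap can remove more).
Count inversions — for each element, later elements that are smaller:
1: none → 0
14: 3, 5, 6 → 3
3: none → 0
5: none → 0
6: none → 0
16: none → 0
Total inversions: 0 + 3 + 0 + 0 + 0 + 0 = 3

3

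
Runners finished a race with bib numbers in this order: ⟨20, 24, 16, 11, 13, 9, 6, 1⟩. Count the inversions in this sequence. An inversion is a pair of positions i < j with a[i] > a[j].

26

Element-by-element contributions:
20 → 16, 11, 13, 9, 6, 1 → 6
24 → 16, 11, 13, 9, 6, 1 → 6
16 → 11, 13, 9, 6, 1 → 5
11 → 9, 6, 1 → 3
13 → 9, 6, 1 → 3
9 → 6, 1 → 2
6 → 1 → 1
1 → none → 0
Sum: 6 + 6 + 5 + 3 + 3 + 2 + 1 + 0 = 26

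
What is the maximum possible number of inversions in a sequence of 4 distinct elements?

6

The maximum occurs when the array is in strictly decreasing order: every one of the C(4, 2) pairs is inverted.
C(4, 2) = 4·3/2 = 6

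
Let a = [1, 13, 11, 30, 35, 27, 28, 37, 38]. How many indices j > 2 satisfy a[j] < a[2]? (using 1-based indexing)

The element at index 2 is 13.
Elements after it: 11, 30, 35, 27, 28, 37, 38
Those smaller than 13: 11

1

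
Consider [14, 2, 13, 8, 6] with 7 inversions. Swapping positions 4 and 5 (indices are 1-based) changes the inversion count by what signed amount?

-1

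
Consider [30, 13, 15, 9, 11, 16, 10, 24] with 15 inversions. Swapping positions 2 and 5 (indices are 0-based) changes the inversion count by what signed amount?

+1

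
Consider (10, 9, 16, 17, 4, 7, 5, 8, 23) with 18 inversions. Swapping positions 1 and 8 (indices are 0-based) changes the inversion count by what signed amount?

Positions 1 and 8 hold 9 and 23; after swapping, the array is [10, 23, 16, 17, 4, 7, 5, 8, 9].
Element-by-element contributions:
10: 5
23: 7
16: 5
17: 5
4: 0
7: 1
5: 0
8: 0
9: 0
Sum: 5 + 7 + 5 + 5 + 0 + 1 + 0 + 0 + 0 = 23
Change: 23 − 18 = +5

+5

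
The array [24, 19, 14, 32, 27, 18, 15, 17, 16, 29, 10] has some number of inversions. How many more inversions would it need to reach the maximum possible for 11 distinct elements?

Maximum inversions for 11 distinct elements is C(11, 2) = 11·10/2 = 55.
Current inversions — for each element, count later smaller elements:
24: 7
19: 6
14: 1
32: 7
27: 5
18: 4
15: 1
17: 2
16: 1
29: 1
10: 0
Current total: 7 + 6 + 1 + 7 + 5 + 4 + 1 + 2 + 1 + 1 + 0 = 35
Shortfall: 55 − 35 = 20

20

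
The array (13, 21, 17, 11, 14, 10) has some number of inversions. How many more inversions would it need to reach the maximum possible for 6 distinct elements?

4

Maximum inversions for 6 distinct elements is C(6, 2) = 6·5/2 = 15.
Current inversions — for each element, count later smaller elements:
13: 2
21: 4
17: 3
11: 1
14: 1
10: 0
Current total: 2 + 4 + 3 + 1 + 1 + 0 = 11
Shortfall: 15 − 11 = 4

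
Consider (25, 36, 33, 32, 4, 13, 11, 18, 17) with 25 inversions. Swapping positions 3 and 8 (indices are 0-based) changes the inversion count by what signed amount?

-3

Positions 3 and 8 hold 32 and 17; after swapping, the array is [25, 36, 33, 17, 4, 13, 11, 18, 32].
Count, for each position, how many later elements it exceeds:
25 → 17, 4, 13, 11, 18 → 5
36 → 33, 17, 4, 13, 11, 18, 32 → 7
33 → 17, 4, 13, 11, 18, 32 → 6
17 → 4, 13, 11 → 3
4 → none → 0
13 → 11 → 1
11 → none → 0
18 → none → 0
32 → none → 0
Sum: 5 + 7 + 6 + 3 + 0 + 1 + 0 + 0 + 0 = 22
Change: 22 − 25 = -3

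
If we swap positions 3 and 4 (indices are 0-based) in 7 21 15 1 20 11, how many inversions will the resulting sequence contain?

Positions 3 and 4 hold 1 and 20; after swapping, the array is [7, 21, 15, 20, 1, 11].
Sweep left to right; for each value list the smaller values that follow it:
7 → 1 → 1
21 → 15, 20, 1, 11 → 4
15 → 1, 11 → 2
20 → 1, 11 → 2
1 → none → 0
11 → none → 0
Sum: 1 + 4 + 2 + 2 + 0 + 0 = 9

9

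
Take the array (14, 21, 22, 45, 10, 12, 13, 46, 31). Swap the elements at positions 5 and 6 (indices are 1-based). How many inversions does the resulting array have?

Positions 5 and 6 hold 10 and 12; after swapping, the array is [14, 21, 22, 45, 12, 10, 13, 46, 31].
Count, for each position, how many later elements it exceeds:
14 → 12, 10, 13 → 3
21 → 12, 10, 13 → 3
22 → 12, 10, 13 → 3
45 → 12, 10, 13, 31 → 4
12 → 10 → 1
10 → none → 0
13 → none → 0
46 → 31 → 1
31 → none → 0
Sum: 3 + 3 + 3 + 4 + 1 + 0 + 0 + 1 + 0 = 15

Inversions: 15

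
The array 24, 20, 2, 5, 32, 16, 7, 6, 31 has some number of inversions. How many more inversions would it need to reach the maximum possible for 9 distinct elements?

Maximum inversions for 9 distinct elements is C(9, 2) = 9·8/2 = 36.
Current inversions — for each element, count later smaller elements:
24: 6
20: 5
2: 0
5: 0
32: 4
16: 2
7: 1
6: 0
31: 0
Current total: 6 + 5 + 0 + 0 + 4 + 2 + 1 + 0 + 0 = 18
Shortfall: 36 − 18 = 18

18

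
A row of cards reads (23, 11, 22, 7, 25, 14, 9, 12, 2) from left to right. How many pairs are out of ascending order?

25 inversions

Count, for each position, how many later elements it exceeds:
23 → 11, 22, 7, 14, 9, 12, 2 → 7
11 → 7, 9, 2 → 3
22 → 7, 14, 9, 12, 2 → 5
7 → 2 → 1
25 → 14, 9, 12, 2 → 4
14 → 9, 12, 2 → 3
9 → 2 → 1
12 → 2 → 1
2 → none → 0
Sum: 7 + 3 + 5 + 1 + 4 + 3 + 1 + 1 + 0 = 25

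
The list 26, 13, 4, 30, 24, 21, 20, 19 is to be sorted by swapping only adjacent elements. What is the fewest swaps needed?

17

Minimum adjacent swaps = number of inversions (each swap of adjacent out-of-order elements removes one inversion and no swap can remove more).
Count inversions — for each element, later elements that are smaller:
26: 13, 4, 24, 21, 20, 19 → 6
13: 4 → 1
4: none → 0
30: 24, 21, 20, 19 → 4
24: 21, 20, 19 → 3
21: 20, 19 → 2
20: 19 → 1
19: none → 0
Total inversions: 6 + 1 + 0 + 4 + 3 + 2 + 1 + 0 = 17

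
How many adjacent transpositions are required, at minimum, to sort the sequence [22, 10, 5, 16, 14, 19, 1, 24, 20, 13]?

The minimum number of adjacent swaps to sort an array equals its inversion count, since every such swap removes exactly one inversion.
Count inversions — for each element, later elements that are smaller:
22: 10, 5, 16, 14, 19, 1, 20, 13 → 8
10: 5, 1 → 2
5: 1 → 1
16: 14, 1, 13 → 3
14: 1, 13 → 2
19: 1, 13 → 2
1: none → 0
24: 20, 13 → 2
20: 13 → 1
13: none → 0
Total inversions: 8 + 2 + 1 + 3 + 2 + 2 + 0 + 2 + 1 + 0 = 21

21 adjacent swaps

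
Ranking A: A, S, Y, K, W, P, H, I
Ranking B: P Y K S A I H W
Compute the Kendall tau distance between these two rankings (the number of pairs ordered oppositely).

13 discordant pairs

Assign each item its position (1..8) in the first ordering, then rewrite the second ordering as that position sequence:
positions: A→1, S→2, Y→3, K→4, W→5, P→6, H→7, I→8
second ordering as positions: [6, 3, 4, 2, 1, 8, 7, 5]
Discordant pairs = inversions in this position sequence.
6: 3, 4, 2, 1, 5 → 5
3: 2, 1 → 2
4: 2, 1 → 2
2: 1 → 1
1: 0
8: 7, 5 → 2
7: 5 → 1
5: 0
Total: 5 + 2 + 2 + 1 + 0 + 2 + 1 + 0 = 13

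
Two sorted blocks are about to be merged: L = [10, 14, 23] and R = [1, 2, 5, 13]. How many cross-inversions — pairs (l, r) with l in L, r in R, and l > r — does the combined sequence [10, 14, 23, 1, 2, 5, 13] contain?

11 cross-inversions

For each element r of the right run, count left-run elements greater than r:
r = 1: 10, 14, 23 → 3
r = 2: 10, 14, 23 → 3
r = 5: 10, 14, 23 → 3
r = 13: 14, 23 → 2
Cross-inversions: 3 + 3 + 3 + 2 = 11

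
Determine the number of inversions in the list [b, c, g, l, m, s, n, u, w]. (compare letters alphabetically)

1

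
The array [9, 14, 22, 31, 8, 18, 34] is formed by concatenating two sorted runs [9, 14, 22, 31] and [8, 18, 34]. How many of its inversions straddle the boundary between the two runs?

6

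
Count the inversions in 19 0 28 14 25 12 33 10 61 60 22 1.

30

For each element, count later entries that are smaller:
19 → 0, 14, 12, 10, 1 → 5
0 → none → 0
28 → 14, 25, 12, 10, 22, 1 → 6
14 → 12, 10, 1 → 3
25 → 12, 10, 22, 1 → 4
12 → 10, 1 → 2
33 → 10, 22, 1 → 3
10 → 1 → 1
61 → 60, 22, 1 → 3
60 → 22, 1 → 2
22 → 1 → 1
1 → none → 0
Sum: 5 + 0 + 6 + 3 + 4 + 2 + 3 + 1 + 3 + 2 + 1 + 0 = 30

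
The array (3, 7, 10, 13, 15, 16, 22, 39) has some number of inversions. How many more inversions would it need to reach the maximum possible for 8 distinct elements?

28

Maximum inversions for 8 distinct elements is C(8, 2) = 8·7/2 = 28.
Current inversions — for each element, count later smaller elements:
3: 0
7: 0
10: 0
13: 0
15: 0
16: 0
22: 0
39: 0
Current total: 0 + 0 + 0 + 0 + 0 + 0 + 0 + 0 = 0
Shortfall: 28 − 0 = 28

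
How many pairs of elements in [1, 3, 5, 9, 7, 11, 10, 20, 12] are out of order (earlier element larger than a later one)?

Count, for each position, how many later elements it exceeds:
1: 0
3: 0
5: 0
9: 1
7: 0
11: 1
10: 0
20: 1
12: 0
Sum: 0 + 0 + 0 + 1 + 0 + 1 + 0 + 1 + 0 = 3

There are 3 out-of-order pairs.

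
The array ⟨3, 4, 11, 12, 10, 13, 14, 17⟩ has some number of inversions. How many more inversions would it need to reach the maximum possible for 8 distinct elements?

Maximum inversions for 8 distinct elements is C(8, 2) = 8·7/2 = 28.
Current inversions — for each element, count later smaller elements:
3: 0
4: 0
11: 1
12: 1
10: 0
13: 0
14: 0
17: 0
Current total: 0 + 0 + 1 + 1 + 0 + 0 + 0 + 0 = 2
Shortfall: 28 − 2 = 26

26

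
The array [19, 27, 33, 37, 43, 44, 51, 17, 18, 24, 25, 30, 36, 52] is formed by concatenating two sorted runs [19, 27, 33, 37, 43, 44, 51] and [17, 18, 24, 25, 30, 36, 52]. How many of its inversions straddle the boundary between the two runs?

35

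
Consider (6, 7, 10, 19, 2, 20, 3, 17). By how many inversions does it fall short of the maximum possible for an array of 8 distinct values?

17

Maximum inversions for 8 distinct elements is C(8, 2) = 8·7/2 = 28.
Current inversions — for each element, count later smaller elements:
6: 2
7: 2
10: 2
19: 3
2: 0
20: 2
3: 0
17: 0
Current total: 2 + 2 + 2 + 3 + 0 + 2 + 0 + 0 = 11
Shortfall: 28 − 11 = 17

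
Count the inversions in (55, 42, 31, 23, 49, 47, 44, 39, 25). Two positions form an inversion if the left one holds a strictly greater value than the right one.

24 out-of-order pairs

Count, for each position, how many later elements it exceeds:
55: 8
42: 4
31: 2
23: 0
49: 4
47: 3
44: 2
39: 1
25: 0
Sum: 8 + 4 + 2 + 0 + 4 + 3 + 2 + 1 + 0 = 24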